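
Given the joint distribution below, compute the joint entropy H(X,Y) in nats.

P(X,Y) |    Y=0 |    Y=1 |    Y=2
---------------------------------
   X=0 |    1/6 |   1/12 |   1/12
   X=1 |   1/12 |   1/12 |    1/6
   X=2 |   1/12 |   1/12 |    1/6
2.1383 nats

Joint entropy is H(X,Y) = -Σ_{x,y} p(x,y) log p(x,y).

Summing over all non-zero entries:
H(X,Y) = -[1/6·log_e(1/6) + 1/12·log_e(1/12) + 1/12·log_e(1/12) + 1/12·log_e(1/12) + 1/12·log_e(1/12) + 1/6·log_e(1/6) + 1/12·log_e(1/12) + 1/12·log_e(1/12) + 1/6·log_e(1/6)]
H(X,Y) = 2.1383 nats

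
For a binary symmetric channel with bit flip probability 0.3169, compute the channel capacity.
0.0990 bits

For a binary symmetric channel (BSC) with error probability p:
Capacity C = 1 - H(p) bits per symbol

where H(p) = -p log₂(p) - (1-p) log₂(1-p) is the binary entropy function.

H(0.3169) = 0.9010 bits
C = 1 - 0.9010 = 0.0990 bits per symbol

This means we can reliably transmit up to 0.0990 bits of information per channel use.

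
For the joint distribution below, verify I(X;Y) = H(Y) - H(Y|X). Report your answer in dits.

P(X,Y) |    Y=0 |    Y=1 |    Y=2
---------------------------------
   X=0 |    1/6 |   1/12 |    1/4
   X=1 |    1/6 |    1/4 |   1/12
I(X;Y) = 0.0379 dits

Mutual information has multiple equivalent forms:
- I(X;Y) = H(X) - H(X|Y)
- I(X;Y) = H(Y) - H(Y|X)
- I(X;Y) = H(X) + H(Y) - H(X,Y)

Computing all quantities:
H(X) = 0.3010, H(Y) = 0.4771, H(X,Y) = 0.7403
H(X|Y) = 0.2632, H(Y|X) = 0.4392

Verification:
H(X) - H(X|Y) = 0.3010 - 0.2632 = 0.0379
H(Y) - H(Y|X) = 0.4771 - 0.4392 = 0.0379
H(X) + H(Y) - H(X,Y) = 0.3010 + 0.4771 - 0.7403 = 0.0379

All forms give I(X;Y) = 0.0379 dits. ✓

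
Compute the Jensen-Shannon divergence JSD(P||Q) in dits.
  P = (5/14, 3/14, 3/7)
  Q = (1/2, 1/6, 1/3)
0.0045 dits

Jensen-Shannon divergence is:
JSD(P||Q) = 0.5 × D_KL(P||M) + 0.5 × D_KL(Q||M)
where M = 0.5 × (P + Q) is the mixture distribution.

M = 0.5 × (5/14, 3/14, 3/7) + 0.5 × (1/2, 1/6, 1/3) = (3/7, 4/21, 8/21)

D_KL(P||M) = 0.0046 dits
D_KL(Q||M) = 0.0045 dits

JSD(P||Q) = 0.5 × 0.0046 + 0.5 × 0.0045 = 0.0045 dits

Unlike KL divergence, JSD is symmetric and bounded: 0 ≤ JSD ≤ log(2).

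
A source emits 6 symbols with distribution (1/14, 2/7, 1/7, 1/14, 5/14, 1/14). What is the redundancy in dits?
0.0967 dits

Redundancy measures how far a source is from maximum entropy:
R = H_max - H(X)

Maximum entropy for 6 symbols: H_max = log_10(6) = 0.7782 dits
Actual entropy: H(X) = 0.6815 dits
Redundancy: R = 0.7782 - 0.6815 = 0.0967 dits

This redundancy represents potential for compression: the source could be compressed by 0.0967 dits per symbol.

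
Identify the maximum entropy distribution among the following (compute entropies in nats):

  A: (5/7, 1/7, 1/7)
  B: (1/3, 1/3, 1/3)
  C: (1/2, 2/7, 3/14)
B

For a discrete distribution over n outcomes, entropy is maximized by the uniform distribution.

Computing entropies:
H(A) = 0.7963 nats
H(B) = 1.0986 nats
H(C) = 1.0346 nats

The uniform distribution (where all probabilities equal 1/3) achieves the maximum entropy of log_e(3) = 1.0986 nats.

Distribution B has the highest entropy.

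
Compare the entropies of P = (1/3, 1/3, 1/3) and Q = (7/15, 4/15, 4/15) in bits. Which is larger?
P

Computing entropies in bits:
H(P) = 1.5850
H(Q) = 1.5301

Distribution P has higher entropy.

Intuition: The distribution closer to uniform (more spread out) has higher entropy.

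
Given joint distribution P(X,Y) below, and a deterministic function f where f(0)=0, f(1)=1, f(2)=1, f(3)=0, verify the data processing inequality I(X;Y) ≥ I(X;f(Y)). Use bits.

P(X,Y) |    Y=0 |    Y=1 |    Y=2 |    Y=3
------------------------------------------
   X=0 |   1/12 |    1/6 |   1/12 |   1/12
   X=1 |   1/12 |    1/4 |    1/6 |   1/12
I(X;Y) = 0.0124, I(X;f(Y)) = 0.0102, inequality holds: 0.0124 ≥ 0.0102

Data Processing Inequality: For any Markov chain X → Y → Z, we have I(X;Y) ≥ I(X;Z).

Here Z = f(Y) is a deterministic function of Y, forming X → Y → Z.

Original I(X;Y) = 0.0124 bits

After applying f:
P(X,Z) where Z=f(Y):
- P(X,Z=0) = P(X,Y=0) + P(X,Y=3)
- P(X,Z=1) = P(X,Y=1) + P(X,Y=2)

I(X;Z) = I(X;f(Y)) = 0.0102 bits

Verification: 0.0124 ≥ 0.0102 ✓

Information cannot be created by processing; the function f can only lose information about X.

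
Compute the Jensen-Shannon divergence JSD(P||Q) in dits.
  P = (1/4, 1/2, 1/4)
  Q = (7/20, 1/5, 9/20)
0.0225 dits

Jensen-Shannon divergence is:
JSD(P||Q) = 0.5 × D_KL(P||M) + 0.5 × D_KL(Q||M)
where M = 0.5 × (P + Q) is the mixture distribution.

M = 0.5 × (1/4, 1/2, 1/4) + 0.5 × (7/20, 1/5, 9/20) = (3/10, 7/20, 7/20)

D_KL(P||M) = 0.0211 dits
D_KL(Q||M) = 0.0239 dits

JSD(P||Q) = 0.5 × 0.0211 + 0.5 × 0.0239 = 0.0225 dits

Unlike KL divergence, JSD is symmetric and bounded: 0 ≤ JSD ≤ log(2).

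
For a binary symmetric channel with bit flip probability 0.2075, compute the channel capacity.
0.2633 bits

For a binary symmetric channel (BSC) with error probability p:
Capacity C = 1 - H(p) bits per symbol

where H(p) = -p log₂(p) - (1-p) log₂(1-p) is the binary entropy function.

H(0.2075) = 0.7367 bits
C = 1 - 0.7367 = 0.2633 bits per symbol

This means we can reliably transmit up to 0.2633 bits of information per channel use.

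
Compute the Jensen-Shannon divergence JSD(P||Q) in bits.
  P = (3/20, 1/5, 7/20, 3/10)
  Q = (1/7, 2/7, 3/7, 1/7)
0.0290 bits

Jensen-Shannon divergence is:
JSD(P||Q) = 0.5 × D_KL(P||M) + 0.5 × D_KL(Q||M)
where M = 0.5 × (P + Q) is the mixture distribution.

M = 0.5 × (3/20, 1/5, 7/20, 3/10) + 0.5 × (1/7, 2/7, 3/7, 1/7) = (0.146429, 0.242857, 0.389286, 0.221429)

D_KL(P||M) = 0.0269 bits
D_KL(Q||M) = 0.0310 bits

JSD(P||Q) = 0.5 × 0.0269 + 0.5 × 0.0310 = 0.0290 bits

Unlike KL divergence, JSD is symmetric and bounded: 0 ≤ JSD ≤ log(2).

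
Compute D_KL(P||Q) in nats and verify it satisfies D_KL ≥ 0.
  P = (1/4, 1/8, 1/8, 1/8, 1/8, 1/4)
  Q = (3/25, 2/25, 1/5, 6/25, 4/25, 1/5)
0.1239 nats

KL divergence satisfies the Gibbs inequality: D_KL(P||Q) ≥ 0 for all distributions P, Q.

D_KL(P||Q) = Σ p(x) log(p(x)/q(x))
Term by term:
  x=0: 1/4 × log_e[(1/4)/(3/25)] = 0.1835
  x=1: 1/8 × log_e[(1/8)/(2/25)] = 0.0558
  x=2: 1/8 × log_e[(1/8)/(1/5)] = -0.0588
  x=3: 1/8 × log_e[(1/8)/(6/25)] = -0.0815
  x=4: 1/8 × log_e[(1/8)/(4/25)] = -0.0309
  x=5: 1/4 × log_e[(1/4)/(1/5)] = 0.0558
D_KL(P||Q) = 0.1239 nats

D_KL(P||Q) = 0.1239 ≥ 0 ✓

This non-negativity is a fundamental property: relative entropy cannot be negative because it measures how different Q is from P.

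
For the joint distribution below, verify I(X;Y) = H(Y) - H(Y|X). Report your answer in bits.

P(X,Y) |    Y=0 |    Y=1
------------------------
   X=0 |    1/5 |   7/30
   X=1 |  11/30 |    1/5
I(X;Y) = 0.0249 bits

Mutual information has multiple equivalent forms:
- I(X;Y) = H(X) - H(X|Y)
- I(X;Y) = H(Y) - H(Y|X)
- I(X;Y) = H(X) + H(Y) - H(X,Y)

Computing all quantities:
H(X) = 0.9871, H(Y) = 0.9871, H(X,Y) = 1.9494
H(X|Y) = 0.9623, H(Y|X) = 0.9623

Verification:
H(X) - H(X|Y) = 0.9871 - 0.9623 = 0.0249
H(Y) - H(Y|X) = 0.9871 - 0.9623 = 0.0249
H(X) + H(Y) - H(X,Y) = 0.9871 + 0.9871 - 1.9494 = 0.0249

All forms give I(X;Y) = 0.0249 bits. ✓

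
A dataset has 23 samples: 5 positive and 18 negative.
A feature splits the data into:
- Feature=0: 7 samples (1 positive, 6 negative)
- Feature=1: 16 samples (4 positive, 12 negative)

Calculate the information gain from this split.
0.0109 bits

Information Gain = H(Y) - H(Y|Feature)

Before split:
P(positive) = 5/23 = 0.2174
H(Y) = 0.7554 bits

After split:
Feature=0: H = 0.5917 bits (weight = 7/23)
Feature=1: H = 0.8113 bits (weight = 16/23)
H(Y|Feature) = (7/23)×0.5917 + (16/23)×0.8113 = 0.7444 bits

Information Gain = 0.7554 - 0.7444 = 0.0109 bits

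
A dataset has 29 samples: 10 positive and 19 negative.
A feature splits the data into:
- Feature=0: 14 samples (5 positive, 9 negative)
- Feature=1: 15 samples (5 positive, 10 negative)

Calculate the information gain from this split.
0.0005 bits

Information Gain = H(Y) - H(Y|Feature)

Before split:
P(positive) = 10/29 = 0.3448
H(Y) = 0.9294 bits

After split:
Feature=0: H = 0.9403 bits (weight = 14/29)
Feature=1: H = 0.9183 bits (weight = 15/29)
H(Y|Feature) = (14/29)×0.9403 + (15/29)×0.9183 = 0.9289 bits

Information Gain = 0.9294 - 0.9289 = 0.0005 bits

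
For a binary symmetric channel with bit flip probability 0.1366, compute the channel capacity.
0.4247 bits

For a binary symmetric channel (BSC) with error probability p:
Capacity C = 1 - H(p) bits per symbol

where H(p) = -p log₂(p) - (1-p) log₂(1-p) is the binary entropy function.

H(0.1366) = 0.5753 bits
C = 1 - 0.5753 = 0.4247 bits per symbol

This means we can reliably transmit up to 0.4247 bits of information per channel use.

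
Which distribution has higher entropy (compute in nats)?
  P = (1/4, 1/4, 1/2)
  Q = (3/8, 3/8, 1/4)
Q

Computing entropies in nats:
H(P) = 1.0397
H(Q) = 1.0822

Distribution Q has higher entropy.

Intuition: The distribution closer to uniform (more spread out) has higher entropy.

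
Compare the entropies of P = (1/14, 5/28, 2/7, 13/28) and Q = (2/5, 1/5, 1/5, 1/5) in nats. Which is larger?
Q

Computing entropies in nats:
H(P) = 1.2103
H(Q) = 1.3322

Distribution Q has higher entropy.

Intuition: The distribution closer to uniform (more spread out) has higher entropy.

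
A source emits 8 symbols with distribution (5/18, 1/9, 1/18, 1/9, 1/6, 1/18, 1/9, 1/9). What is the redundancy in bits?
0.1837 bits

Redundancy measures how far a source is from maximum entropy:
R = H_max - H(X)

Maximum entropy for 8 symbols: H_max = log_2(8) = 3.0000 bits
Actual entropy: H(X) = 2.8163 bits
Redundancy: R = 3.0000 - 2.8163 = 0.1837 bits

This redundancy represents potential for compression: the source could be compressed by 0.1837 bits per symbol.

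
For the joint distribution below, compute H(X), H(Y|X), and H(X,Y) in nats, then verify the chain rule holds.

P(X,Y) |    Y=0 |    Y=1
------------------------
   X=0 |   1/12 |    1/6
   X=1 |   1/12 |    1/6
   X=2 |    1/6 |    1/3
H(X,Y) = 1.6762, H(X) = 1.0397, H(Y|X) = 0.6365 (all in nats)

Chain rule: H(X,Y) = H(X) + H(Y|X)

Left side — joint entropy directly:
H(X,Y) = -Σ p(x,y) log p(x,y) = 1.6762 nats

Right side — compute H(Y|X) from the conditional distributions:
P(X) = (1/4, 1/4, 1/2), so H(X) = 1.0397 nats
H(Y|X) = Σ_x P(X=x) · H(Y|X=x):
  P(Y|X=0) = (1/3, 2/3), H(Y|X=0) = 0.6365, weight P(X=0) = 1/4
  P(Y|X=1) = (1/3, 2/3), H(Y|X=1) = 0.6365, weight P(X=1) = 1/4
  P(Y|X=2) = (1/3, 2/3), H(Y|X=2) = 0.6365, weight P(X=2) = 1/2
H(Y|X) = 0.6365 nats

H(X) + H(Y|X) = 1.0397 + 0.6365 = 1.6762 nats

Both sides equal 1.6762 nats. ✓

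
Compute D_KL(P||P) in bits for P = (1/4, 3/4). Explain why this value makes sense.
0.0000 bits

KL divergence satisfies the Gibbs inequality: D_KL(P||Q) ≥ 0 for all distributions P, Q.

D_KL(P||Q) = Σ p(x) log(p(x)/q(x))
Each term is p(x) × log_2(p(x)/p(x)) = p(x) × log_2(1) = 0, so the sum is 0.
D_KL(P||Q) = 0.0000 bits

When P = Q, the KL divergence is exactly 0, as there is no 'divergence' between identical distributions.

This non-negativity is a fundamental property: relative entropy cannot be negative because it measures how different Q is from P.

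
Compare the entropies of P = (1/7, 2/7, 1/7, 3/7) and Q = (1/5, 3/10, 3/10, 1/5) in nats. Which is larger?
Q

Computing entropies in nats:
H(P) = 1.2770
H(Q) = 1.3662

Distribution Q has higher entropy.

Intuition: The distribution closer to uniform (more spread out) has higher entropy.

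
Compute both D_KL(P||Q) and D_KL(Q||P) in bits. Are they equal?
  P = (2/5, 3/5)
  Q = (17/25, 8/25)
D_KL(P||Q) = 0.2379, D_KL(Q||P) = 0.2304

KL divergence is not symmetric: D_KL(P||Q) ≠ D_KL(Q||P) in general.

D_KL(P||Q) = 0.2379 bits
D_KL(Q||P) = 0.2304 bits

No, they are not equal!

This asymmetry is why KL divergence is not a true distance metric.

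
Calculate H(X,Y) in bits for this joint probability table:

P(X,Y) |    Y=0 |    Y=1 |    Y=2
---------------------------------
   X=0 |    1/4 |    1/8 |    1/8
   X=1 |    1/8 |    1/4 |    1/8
2.5000 bits

Joint entropy is H(X,Y) = -Σ_{x,y} p(x,y) log p(x,y).

Summing over all non-zero entries:
H(X,Y) = -[1/4·log_2(1/4) + 1/8·log_2(1/8) + 1/8·log_2(1/8) + 1/8·log_2(1/8) + 1/4·log_2(1/4) + 1/8·log_2(1/8)]
H(X,Y) = 2.5000 bits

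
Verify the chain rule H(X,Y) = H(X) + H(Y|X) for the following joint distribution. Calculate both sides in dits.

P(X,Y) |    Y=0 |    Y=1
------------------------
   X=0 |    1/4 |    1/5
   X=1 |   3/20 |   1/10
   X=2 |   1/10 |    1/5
H(X,Y) = 0.7537, H(X) = 0.4634, H(Y|X) = 0.2903 (all in dits)

Chain rule: H(X,Y) = H(X) + H(Y|X)

Left side — joint entropy directly:
H(X,Y) = -Σ p(x,y) log p(x,y) = 0.7537 dits

Right side — compute H(Y|X) from the conditional distributions:
P(X) = (9/20, 1/4, 3/10), so H(X) = 0.4634 dits
H(Y|X) = Σ_x P(X=x) · H(Y|X=x):
  P(Y|X=0) = (5/9, 4/9), H(Y|X=0) = 0.2983, weight P(X=0) = 9/20
  P(Y|X=1) = (3/5, 2/5), H(Y|X=1) = 0.2923, weight P(X=1) = 1/4
  P(Y|X=2) = (1/3, 2/3), H(Y|X=2) = 0.2764, weight P(X=2) = 3/10
H(Y|X) = 0.2903 dits

H(X) + H(Y|X) = 0.4634 + 0.2903 = 0.7537 dits

Both sides equal 0.7537 dits. ✓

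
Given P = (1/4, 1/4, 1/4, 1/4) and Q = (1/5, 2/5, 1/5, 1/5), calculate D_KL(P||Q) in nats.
0.0499 nats

KL divergence: D_KL(P||Q) = Σ p(x) log(p(x)/q(x))

Computing term by term:
  x=0: 1/4 × log_e[(1/4)/(1/5)] = 1/4 × 0.2231 = 0.0558
  x=1: 1/4 × log_e[(1/4)/(2/5)] = 1/4 × -0.4700 = -0.1175
  x=2: 1/4 × log_e[(1/4)/(1/5)] = 1/4 × 0.2231 = 0.0558
  x=3: 1/4 × log_e[(1/4)/(1/5)] = 1/4 × 0.2231 = 0.0558

D_KL(P||Q) = 0.0499 nats

Note: KL divergence is always non-negative and equals 0 iff P = Q.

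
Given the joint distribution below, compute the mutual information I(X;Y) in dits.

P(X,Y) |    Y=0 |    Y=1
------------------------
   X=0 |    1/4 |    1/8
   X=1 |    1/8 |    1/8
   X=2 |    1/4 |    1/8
0.0047 dits

Mutual information: I(X;Y) = H(X) + H(Y) - H(X,Y)

Marginals:
P(X) = (3/8, 1/4, 3/8), H(X) = 0.4700 dits
P(Y) = (5/8, 3/8), H(Y) = 0.2873 dits

Joint entropy: H(X,Y) = 0.7526 dits

I(X;Y) = 0.4700 + 0.2873 - 0.7526 = 0.0047 dits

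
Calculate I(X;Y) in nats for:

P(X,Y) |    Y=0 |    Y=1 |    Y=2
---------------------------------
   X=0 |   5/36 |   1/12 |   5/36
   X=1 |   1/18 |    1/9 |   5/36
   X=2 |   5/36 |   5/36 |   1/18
0.0517 nats

Mutual information: I(X;Y) = H(X) + H(Y) - H(X,Y)

Marginals:
P(X) = (13/36, 11/36, 1/3), H(X) = 1.0963 nats
P(Y) = (1/3, 1/3, 1/3), H(Y) = 1.0986 nats

Joint entropy: H(X,Y) = 2.1433 nats

I(X;Y) = 1.0963 + 1.0986 - 2.1433 = 0.0517 nats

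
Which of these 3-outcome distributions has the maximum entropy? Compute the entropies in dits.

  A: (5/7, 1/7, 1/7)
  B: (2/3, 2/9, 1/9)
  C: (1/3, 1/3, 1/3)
C

For a discrete distribution over n outcomes, entropy is maximized by the uniform distribution.

Computing entropies:
H(A) = 0.3458 dits
H(B) = 0.3686 dits
H(C) = 0.4771 dits

The uniform distribution (where all probabilities equal 1/3) achieves the maximum entropy of log_10(3) = 0.4771 dits.

Distribution C has the highest entropy.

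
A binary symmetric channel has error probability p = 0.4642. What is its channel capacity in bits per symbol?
0.0037 bits

For a binary symmetric channel (BSC) with error probability p:
Capacity C = 1 - H(p) bits per symbol

where H(p) = -p log₂(p) - (1-p) log₂(1-p) is the binary entropy function.

H(0.4642) = 0.9963 bits
C = 1 - 0.9963 = 0.0037 bits per symbol

This means we can reliably transmit up to 0.0037 bits of information per channel use.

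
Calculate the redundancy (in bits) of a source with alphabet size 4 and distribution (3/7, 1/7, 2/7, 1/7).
0.1576 bits

Redundancy measures how far a source is from maximum entropy:
R = H_max - H(X)

Maximum entropy for 4 symbols: H_max = log_2(4) = 2.0000 bits
Actual entropy: H(X) = 1.8424 bits
Redundancy: R = 2.0000 - 1.8424 = 0.1576 bits

This redundancy represents potential for compression: the source could be compressed by 0.1576 bits per symbol.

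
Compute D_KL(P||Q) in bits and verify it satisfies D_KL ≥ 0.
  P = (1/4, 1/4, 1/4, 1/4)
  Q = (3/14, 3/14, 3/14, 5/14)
0.0382 bits

KL divergence satisfies the Gibbs inequality: D_KL(P||Q) ≥ 0 for all distributions P, Q.

D_KL(P||Q) = Σ p(x) log(p(x)/q(x))
Term by term:
  x=0: 1/4 × log_2[(1/4)/(3/14)] = 0.0556
  x=1: 1/4 × log_2[(1/4)/(3/14)] = 0.0556
  x=2: 1/4 × log_2[(1/4)/(3/14)] = 0.0556
  x=3: 1/4 × log_2[(1/4)/(5/14)] = -0.1286
D_KL(P||Q) = 0.0382 bits

D_KL(P||Q) = 0.0382 ≥ 0 ✓

This non-negativity is a fundamental property: relative entropy cannot be negative because it measures how different Q is from P.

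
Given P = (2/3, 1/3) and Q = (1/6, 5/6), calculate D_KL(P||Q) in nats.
0.6188 nats

KL divergence: D_KL(P||Q) = Σ p(x) log(p(x)/q(x))

Computing term by term:
  x=0: 2/3 × log_e[(2/3)/(1/6)] = 2/3 × 1.3863 = 0.9242
  x=1: 1/3 × log_e[(1/3)/(5/6)] = 1/3 × -0.9163 = -0.3054

D_KL(P||Q) = 0.6188 nats

Note: KL divergence is always non-negative and equals 0 iff P = Q.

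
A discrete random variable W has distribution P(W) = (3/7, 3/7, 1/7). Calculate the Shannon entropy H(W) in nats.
1.0042 nats

Shannon entropy is H(X) = -Σ p(x) log p(x).

For P = (3/7, 3/7, 1/7):
H = -3/7 × log_e(3/7) -3/7 × log_e(3/7) -1/7 × log_e(1/7)
H = 1.0042 nats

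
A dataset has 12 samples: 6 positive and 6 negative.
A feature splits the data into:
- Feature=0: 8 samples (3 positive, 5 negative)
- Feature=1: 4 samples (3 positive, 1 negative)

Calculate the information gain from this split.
0.0933 bits

Information Gain = H(Y) - H(Y|Feature)

Before split:
P(positive) = 6/12 = 0.5000
H(Y) = 1.0000 bits

After split:
Feature=0: H = 0.9544 bits (weight = 8/12)
Feature=1: H = 0.8113 bits (weight = 4/12)
H(Y|Feature) = (8/12)×0.9544 + (4/12)×0.8113 = 0.9067 bits

Information Gain = 1.0000 - 0.9067 = 0.0933 bits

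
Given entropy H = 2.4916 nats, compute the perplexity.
12.0806

Perplexity is e^H (or exp(H) for natural log).

H = 2.4916 nats
Perplexity = e^2.4916 = 12.0806

Interpretation: The model's uncertainty is equivalent to choosing uniformly among 12.1 options.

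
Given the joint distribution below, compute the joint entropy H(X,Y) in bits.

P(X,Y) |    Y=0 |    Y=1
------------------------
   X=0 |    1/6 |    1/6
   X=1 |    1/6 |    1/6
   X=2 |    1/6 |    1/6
2.5850 bits

Joint entropy is H(X,Y) = -Σ_{x,y} p(x,y) log p(x,y).

Summing over all non-zero entries:
H(X,Y) = -[1/6·log_2(1/6) + 1/6·log_2(1/6) + 1/6·log_2(1/6) + 1/6·log_2(1/6) + 1/6·log_2(1/6) + 1/6·log_2(1/6)]
H(X,Y) = 2.5850 bits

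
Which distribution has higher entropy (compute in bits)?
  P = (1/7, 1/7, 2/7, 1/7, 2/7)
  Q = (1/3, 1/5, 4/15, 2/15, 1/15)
P

Computing entropies in bits:
H(P) = 2.2359
H(Q) = 2.1493

Distribution P has higher entropy.

Intuition: The distribution closer to uniform (more spread out) has higher entropy.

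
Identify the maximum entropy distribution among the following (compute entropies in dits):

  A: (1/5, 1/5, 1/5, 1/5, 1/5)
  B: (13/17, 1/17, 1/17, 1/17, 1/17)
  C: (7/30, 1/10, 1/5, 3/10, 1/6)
A

For a discrete distribution over n outcomes, entropy is maximized by the uniform distribution.

Computing entropies:
H(A) = 0.6990 dits
H(B) = 0.3786 dits
H(C) = 0.6738 dits

The uniform distribution (where all probabilities equal 1/5) achieves the maximum entropy of log_10(5) = 0.6990 dits.

Distribution A has the highest entropy.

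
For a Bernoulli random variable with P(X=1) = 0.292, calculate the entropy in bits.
0.8713 bits

The binary entropy function is:
H(p) = -p log(p) - (1-p) log(1-p)

H(0.292) = -0.292 × log_2(0.292) - 0.708 × log_2(0.708)
H(0.292) = 0.8713 bits

Note: Binary entropy is maximized at p=0.5 (H=1 bit) and minimized at p=0 or p=1 (H=0).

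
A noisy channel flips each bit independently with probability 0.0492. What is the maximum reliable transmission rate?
0.7170 bits

For a binary symmetric channel (BSC) with error probability p:
Capacity C = 1 - H(p) bits per symbol

where H(p) = -p log₂(p) - (1-p) log₂(1-p) is the binary entropy function.

H(0.0492) = 0.2830 bits
C = 1 - 0.2830 = 0.7170 bits per symbol

This means we can reliably transmit up to 0.7170 bits of information per channel use.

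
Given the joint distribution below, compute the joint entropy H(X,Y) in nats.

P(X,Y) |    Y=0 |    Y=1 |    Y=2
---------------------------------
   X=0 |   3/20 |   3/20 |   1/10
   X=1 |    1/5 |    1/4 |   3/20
1.7524 nats

Joint entropy is H(X,Y) = -Σ_{x,y} p(x,y) log p(x,y).

Summing over all non-zero entries:
H(X,Y) = -[3/20·log_e(3/20) + 3/20·log_e(3/20) + 1/10·log_e(1/10) + 1/5·log_e(1/5) + 1/4·log_e(1/4) + 3/20·log_e(3/20)]
H(X,Y) = 1.7524 nats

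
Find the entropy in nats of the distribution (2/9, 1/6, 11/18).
0.9338 nats

Shannon entropy is H(X) = -Σ p(x) log p(x).

For P = (2/9, 1/6, 11/18):
H = -2/9 × log_e(2/9) -1/6 × log_e(1/6) -11/18 × log_e(11/18)
H = 0.9338 nats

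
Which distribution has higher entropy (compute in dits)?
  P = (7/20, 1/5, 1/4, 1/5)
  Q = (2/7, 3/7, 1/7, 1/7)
P

Computing entropies in dits:
H(P) = 0.5897
H(Q) = 0.5546

Distribution P has higher entropy.

Intuition: The distribution closer to uniform (more spread out) has higher entropy.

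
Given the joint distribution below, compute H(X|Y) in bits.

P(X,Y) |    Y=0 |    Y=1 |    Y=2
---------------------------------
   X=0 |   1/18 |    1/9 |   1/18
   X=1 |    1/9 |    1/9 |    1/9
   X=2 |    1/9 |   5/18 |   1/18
1.4739 bits

Using the chain rule: H(X|Y) = H(X,Y) - H(Y)

First, compute H(X,Y) = 2.9694 bits

Marginal P(Y) = (5/18, 1/2, 2/9)
H(Y) = 1.4955 bits

H(X|Y) = H(X,Y) - H(Y) = 2.9694 - 1.4955 = 1.4739 bits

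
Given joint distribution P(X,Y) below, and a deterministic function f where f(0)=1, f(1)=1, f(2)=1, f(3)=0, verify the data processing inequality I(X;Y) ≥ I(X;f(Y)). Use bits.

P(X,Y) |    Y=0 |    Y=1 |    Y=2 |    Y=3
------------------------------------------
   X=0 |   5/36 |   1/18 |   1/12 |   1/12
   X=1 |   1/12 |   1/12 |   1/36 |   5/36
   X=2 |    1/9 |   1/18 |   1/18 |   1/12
I(X;Y) = 0.0472, I(X;f(Y)) = 0.0216, inequality holds: 0.0472 ≥ 0.0216

Data Processing Inequality: For any Markov chain X → Y → Z, we have I(X;Y) ≥ I(X;Z).

Here Z = f(Y) is a deterministic function of Y, forming X → Y → Z.

Original I(X;Y) = 0.0472 bits

After applying f:
P(X,Z) where Z=f(Y):
- P(X,Z=0) = P(X,Y=3)
- P(X,Z=1) = P(X,Y=0) + P(X,Y=1) + P(X,Y=2)

I(X;Z) = I(X;f(Y)) = 0.0216 bits

Verification: 0.0472 ≥ 0.0216 ✓

Information cannot be created by processing; the function f can only lose information about X.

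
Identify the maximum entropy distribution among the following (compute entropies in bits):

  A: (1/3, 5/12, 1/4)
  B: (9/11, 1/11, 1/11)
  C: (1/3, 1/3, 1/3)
C

For a discrete distribution over n outcomes, entropy is maximized by the uniform distribution.

Computing entropies:
H(A) = 1.5546 bits
H(B) = 0.8659 bits
H(C) = 1.5850 bits

The uniform distribution (where all probabilities equal 1/3) achieves the maximum entropy of log_2(3) = 1.5850 bits.

Distribution C has the highest entropy.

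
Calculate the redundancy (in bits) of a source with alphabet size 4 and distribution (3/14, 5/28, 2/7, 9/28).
0.0372 bits

Redundancy measures how far a source is from maximum entropy:
R = H_max - H(X)

Maximum entropy for 4 symbols: H_max = log_2(4) = 2.0000 bits
Actual entropy: H(X) = 1.9628 bits
Redundancy: R = 2.0000 - 1.9628 = 0.0372 bits

This redundancy represents potential for compression: the source could be compressed by 0.0372 bits per symbol.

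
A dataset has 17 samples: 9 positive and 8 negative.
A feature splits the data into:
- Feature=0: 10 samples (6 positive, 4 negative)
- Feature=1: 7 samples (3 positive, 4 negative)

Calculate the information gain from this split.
0.0207 bits

Information Gain = H(Y) - H(Y|Feature)

Before split:
P(positive) = 9/17 = 0.5294
H(Y) = 0.9975 bits

After split:
Feature=0: H = 0.9710 bits (weight = 10/17)
Feature=1: H = 0.9852 bits (weight = 7/17)
H(Y|Feature) = (10/17)×0.9710 + (7/17)×0.9852 = 0.9768 bits

Information Gain = 0.9975 - 0.9768 = 0.0207 bits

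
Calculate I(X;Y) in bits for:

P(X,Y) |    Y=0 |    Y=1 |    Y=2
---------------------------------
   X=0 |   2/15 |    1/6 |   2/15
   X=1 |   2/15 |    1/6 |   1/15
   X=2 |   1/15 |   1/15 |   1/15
0.0173 bits

Mutual information: I(X;Y) = H(X) + H(Y) - H(X,Y)

Marginals:
P(X) = (13/30, 11/30, 1/5), H(X) = 1.5179 bits
P(Y) = (1/3, 2/5, 4/15), H(Y) = 1.5656 bits

Joint entropy: H(X,Y) = 3.0662 bits

I(X;Y) = 1.5179 + 1.5656 - 3.0662 = 0.0173 bits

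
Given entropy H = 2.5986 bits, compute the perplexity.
6.0570

Perplexity is 2^H (or exp(H) for natural log).

H = 2.5986 bits
Perplexity = 2^2.5986 = 6.0570

Interpretation: The model's uncertainty is equivalent to choosing uniformly among 6.1 options.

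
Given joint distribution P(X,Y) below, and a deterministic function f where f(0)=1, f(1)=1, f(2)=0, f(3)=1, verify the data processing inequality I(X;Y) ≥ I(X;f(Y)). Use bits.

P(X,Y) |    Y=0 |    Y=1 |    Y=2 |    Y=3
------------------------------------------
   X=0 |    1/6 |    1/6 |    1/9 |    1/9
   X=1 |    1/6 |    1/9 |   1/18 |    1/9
I(X;Y) = 0.0128, I(X;f(Y)) = 0.0074, inequality holds: 0.0128 ≥ 0.0074

Data Processing Inequality: For any Markov chain X → Y → Z, we have I(X;Y) ≥ I(X;Z).

Here Z = f(Y) is a deterministic function of Y, forming X → Y → Z.

Original I(X;Y) = 0.0128 bits

After applying f:
P(X,Z) where Z=f(Y):
- P(X,Z=0) = P(X,Y=2)
- P(X,Z=1) = P(X,Y=0) + P(X,Y=1) + P(X,Y=3)

I(X;Z) = I(X;f(Y)) = 0.0074 bits

Verification: 0.0128 ≥ 0.0074 ✓

Information cannot be created by processing; the function f can only lose information about X.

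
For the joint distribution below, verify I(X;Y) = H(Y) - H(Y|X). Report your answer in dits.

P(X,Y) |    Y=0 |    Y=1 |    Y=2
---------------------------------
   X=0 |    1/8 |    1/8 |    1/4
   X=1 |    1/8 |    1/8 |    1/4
I(X;Y) = 0.0000 dits

Mutual information has multiple equivalent forms:
- I(X;Y) = H(X) - H(X|Y)
- I(X;Y) = H(Y) - H(Y|X)
- I(X;Y) = H(X) + H(Y) - H(X,Y)

Computing all quantities:
H(X) = 0.3010, H(Y) = 0.4515, H(X,Y) = 0.7526
H(X|Y) = 0.3010, H(Y|X) = 0.4515

Verification:
H(X) - H(X|Y) = 0.3010 - 0.3010 = 0.0000
H(Y) - H(Y|X) = 0.4515 - 0.4515 = 0.0000
H(X) + H(Y) - H(X,Y) = 0.3010 + 0.4515 - 0.7526 = 0.0000

All forms give I(X;Y) = 0.0000 dits. ✓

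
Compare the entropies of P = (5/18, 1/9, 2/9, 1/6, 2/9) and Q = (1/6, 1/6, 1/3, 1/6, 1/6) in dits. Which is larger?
P

Computing entropies in dits:
H(P) = 0.6806
H(Q) = 0.6778

Distribution P has higher entropy.

Intuition: The distribution closer to uniform (more spread out) has higher entropy.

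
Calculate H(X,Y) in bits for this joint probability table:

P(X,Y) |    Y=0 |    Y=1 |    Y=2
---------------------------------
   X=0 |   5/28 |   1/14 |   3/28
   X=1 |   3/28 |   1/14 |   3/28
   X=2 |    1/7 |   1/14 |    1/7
3.0976 bits

Joint entropy is H(X,Y) = -Σ_{x,y} p(x,y) log p(x,y).

Summing over all non-zero entries:
H(X,Y) = -[5/28·log_2(5/28) + 1/14·log_2(1/14) + 3/28·log_2(3/28) + 3/28·log_2(3/28) + 1/14·log_2(1/14) + 3/28·log_2(3/28) + 1/7·log_2(1/7) + 1/14·log_2(1/14) + 1/7·log_2(1/7)]
H(X,Y) = 3.0976 bits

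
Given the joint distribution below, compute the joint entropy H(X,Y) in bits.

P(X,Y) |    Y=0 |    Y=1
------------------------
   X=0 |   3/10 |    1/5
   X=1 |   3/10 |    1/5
1.9710 bits

Joint entropy is H(X,Y) = -Σ_{x,y} p(x,y) log p(x,y).

Summing over all non-zero entries:
H(X,Y) = -[3/10·log_2(3/10) + 1/5·log_2(1/5) + 3/10·log_2(3/10) + 1/5·log_2(1/5)]
H(X,Y) = 1.9710 bits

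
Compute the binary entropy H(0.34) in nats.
0.6410 nats

The binary entropy function is:
H(p) = -p log(p) - (1-p) log(1-p)

H(0.34) = -0.34 × log_e(0.34) - 0.66 × log_e(0.66)
H(0.34) = 0.6410 nats

Note: Binary entropy is maximized at p=0.5 (H=1 bit) and minimized at p=0 or p=1 (H=0).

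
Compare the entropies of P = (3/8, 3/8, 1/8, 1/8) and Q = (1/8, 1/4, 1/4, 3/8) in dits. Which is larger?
Q

Computing entropies in dits:
H(P) = 0.5452
H(Q) = 0.5737

Distribution Q has higher entropy.

Intuition: The distribution closer to uniform (more spread out) has higher entropy.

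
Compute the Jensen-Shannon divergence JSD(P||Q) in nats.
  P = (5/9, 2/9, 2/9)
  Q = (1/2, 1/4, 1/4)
0.0015 nats

Jensen-Shannon divergence is:
JSD(P||Q) = 0.5 × D_KL(P||M) + 0.5 × D_KL(Q||M)
where M = 0.5 × (P + Q) is the mixture distribution.

M = 0.5 × (5/9, 2/9, 2/9) + 0.5 × (1/2, 1/4, 1/4) = (19/36, 0.236111, 0.236111)

D_KL(P||M) = 0.0016 nats
D_KL(Q||M) = 0.0015 nats

JSD(P||Q) = 0.5 × 0.0016 + 0.5 × 0.0015 = 0.0015 nats

Unlike KL divergence, JSD is symmetric and bounded: 0 ≤ JSD ≤ log(2).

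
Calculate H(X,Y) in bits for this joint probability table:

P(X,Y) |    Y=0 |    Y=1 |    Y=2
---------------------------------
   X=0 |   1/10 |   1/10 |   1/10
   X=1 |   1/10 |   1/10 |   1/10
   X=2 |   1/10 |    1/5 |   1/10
3.1219 bits

Joint entropy is H(X,Y) = -Σ_{x,y} p(x,y) log p(x,y).

Summing over all non-zero entries:
H(X,Y) = -[1/10·log_2(1/10) + 1/10·log_2(1/10) + 1/10·log_2(1/10) + 1/10·log_2(1/10) + 1/10·log_2(1/10) + 1/10·log_2(1/10) + 1/10·log_2(1/10) + 1/5·log_2(1/5) + 1/10·log_2(1/10)]
H(X,Y) = 3.1219 bits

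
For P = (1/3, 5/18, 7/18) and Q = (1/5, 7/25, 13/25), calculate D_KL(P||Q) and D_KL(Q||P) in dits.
D_KL(P||Q) = 0.0239, D_KL(Q||P) = 0.0222

KL divergence is not symmetric: D_KL(P||Q) ≠ D_KL(Q||P) in general.

D_KL(P||Q) = 0.0239 dits
D_KL(Q||P) = 0.0222 dits

No, they are not equal!

This asymmetry is why KL divergence is not a true distance metric.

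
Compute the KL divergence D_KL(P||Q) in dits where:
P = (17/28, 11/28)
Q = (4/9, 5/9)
0.0231 dits

KL divergence: D_KL(P||Q) = Σ p(x) log(p(x)/q(x))

Computing term by term:
  x=0: 17/28 × log_10[(17/28)/(4/9)] = 17/28 × 0.1355 = 0.0823
  x=1: 11/28 × log_10[(11/28)/(5/9)] = 11/28 × -0.1505 = -0.0591

D_KL(P||Q) = 0.0231 dits

Note: KL divergence is always non-negative and equals 0 iff P = Q.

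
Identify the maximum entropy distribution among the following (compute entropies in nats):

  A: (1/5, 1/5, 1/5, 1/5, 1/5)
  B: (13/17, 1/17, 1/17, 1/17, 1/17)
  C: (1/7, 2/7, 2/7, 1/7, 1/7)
A

For a discrete distribution over n outcomes, entropy is maximized by the uniform distribution.

Computing entropies:
H(A) = 1.6094 nats
H(B) = 0.8718 nats
H(C) = 1.5498 nats

The uniform distribution (where all probabilities equal 1/5) achieves the maximum entropy of log_e(5) = 1.6094 nats.

Distribution A has the highest entropy.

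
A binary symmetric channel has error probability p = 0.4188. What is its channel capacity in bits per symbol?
0.0191 bits

For a binary symmetric channel (BSC) with error probability p:
Capacity C = 1 - H(p) bits per symbol

where H(p) = -p log₂(p) - (1-p) log₂(1-p) is the binary entropy function.

H(0.4188) = 0.9809 bits
C = 1 - 0.9809 = 0.0191 bits per symbol

This means we can reliably transmit up to 0.0191 bits of information per channel use.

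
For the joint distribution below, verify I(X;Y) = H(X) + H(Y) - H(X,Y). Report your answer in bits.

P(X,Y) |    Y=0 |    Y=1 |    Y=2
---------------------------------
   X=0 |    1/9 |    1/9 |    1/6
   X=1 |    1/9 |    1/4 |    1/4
I(X;Y) = 0.0157 bits

Mutual information has multiple equivalent forms:
- I(X;Y) = H(X) - H(X|Y)
- I(X;Y) = H(Y) - H(Y|X)
- I(X;Y) = H(X) + H(Y) - H(X,Y)

Computing all quantities:
H(X) = 0.9641, H(Y) = 1.5391, H(X,Y) = 2.4875
H(X|Y) = 0.9484, H(Y|X) = 1.5234

Verification:
H(X) - H(X|Y) = 0.9641 - 0.9484 = 0.0157
H(Y) - H(Y|X) = 1.5391 - 1.5234 = 0.0157
H(X) + H(Y) - H(X,Y) = 0.9641 + 1.5391 - 2.4875 = 0.0157

All forms give I(X;Y) = 0.0157 bits. ✓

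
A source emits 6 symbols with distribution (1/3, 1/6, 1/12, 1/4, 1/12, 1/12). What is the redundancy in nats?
0.1591 nats

Redundancy measures how far a source is from maximum entropy:
R = H_max - H(X)

Maximum entropy for 6 symbols: H_max = log_e(6) = 1.7918 nats
Actual entropy: H(X) = 1.6326 nats
Redundancy: R = 1.7918 - 1.6326 = 0.1591 nats

This redundancy represents potential for compression: the source could be compressed by 0.1591 nats per symbol.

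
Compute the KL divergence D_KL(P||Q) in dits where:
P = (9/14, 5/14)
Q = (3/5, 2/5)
0.0017 dits

KL divergence: D_KL(P||Q) = Σ p(x) log(p(x)/q(x))

Computing term by term:
  x=0: 9/14 × log_10[(9/14)/(3/5)] = 9/14 × 0.0300 = 0.0193
  x=1: 5/14 × log_10[(5/14)/(2/5)] = 5/14 × -0.0492 = -0.0176

D_KL(P||Q) = 0.0017 dits

Note: KL divergence is always non-negative and equals 0 iff P = Q.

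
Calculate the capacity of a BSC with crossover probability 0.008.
0.9328 bits

For a binary symmetric channel (BSC) with error probability p:
Capacity C = 1 - H(p) bits per symbol

where H(p) = -p log₂(p) - (1-p) log₂(1-p) is the binary entropy function.

H(0.008) = 0.0672 bits
C = 1 - 0.0672 = 0.9328 bits per symbol

This means we can reliably transmit up to 0.9328 bits of information per channel use.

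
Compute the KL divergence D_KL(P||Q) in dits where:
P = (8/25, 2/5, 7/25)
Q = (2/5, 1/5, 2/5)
0.0460 dits

KL divergence: D_KL(P||Q) = Σ p(x) log(p(x)/q(x))

Computing term by term:
  x=0: 8/25 × log_10[(8/25)/(2/5)] = 8/25 × -0.0969 = -0.0310
  x=1: 2/5 × log_10[(2/5)/(1/5)] = 2/5 × 0.3010 = 0.1204
  x=2: 7/25 × log_10[(7/25)/(2/5)] = 7/25 × -0.1549 = -0.0434

D_KL(P||Q) = 0.0460 dits

Note: KL divergence is always non-negative and equals 0 iff P = Q.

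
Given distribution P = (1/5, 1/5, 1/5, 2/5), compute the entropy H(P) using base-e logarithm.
1.3322 nats

Shannon entropy is H(X) = -Σ p(x) log p(x).

For P = (1/5, 1/5, 1/5, 2/5):
H = -1/5 × log_e(1/5) -1/5 × log_e(1/5) -1/5 × log_e(1/5) -2/5 × log_e(2/5)
H = 1.3322 nats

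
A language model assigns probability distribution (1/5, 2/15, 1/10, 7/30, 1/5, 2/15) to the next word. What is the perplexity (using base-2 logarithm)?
5.7598

Perplexity is 2^H (or exp(H) for natural log).

First, H = -Σ p log p = 2.5260 bits
Perplexity = 2^2.5260 = 5.7598

Interpretation: The model's uncertainty is equivalent to choosing uniformly among 5.8 options.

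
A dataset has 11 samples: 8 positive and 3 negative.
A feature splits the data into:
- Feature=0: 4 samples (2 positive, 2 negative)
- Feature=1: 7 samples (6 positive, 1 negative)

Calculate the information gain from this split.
0.1052 bits

Information Gain = H(Y) - H(Y|Feature)

Before split:
P(positive) = 8/11 = 0.7273
H(Y) = 0.8454 bits

After split:
Feature=0: H = 1.0000 bits (weight = 4/11)
Feature=1: H = 0.5917 bits (weight = 7/11)
H(Y|Feature) = (4/11)×1.0000 + (7/11)×0.5917 = 0.7402 bits

Information Gain = 0.8454 - 0.7402 = 0.1052 bits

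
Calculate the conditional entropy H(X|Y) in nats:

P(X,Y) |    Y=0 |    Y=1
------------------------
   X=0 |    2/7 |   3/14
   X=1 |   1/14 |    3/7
0.5879 nats

Using the chain rule: H(X|Y) = H(X,Y) - H(Y)

First, compute H(X,Y) = 1.2397 nats

Marginal P(Y) = (5/14, 9/14)
H(Y) = 0.6518 nats

H(X|Y) = H(X,Y) - H(Y) = 1.2397 - 0.6518 = 0.5879 nats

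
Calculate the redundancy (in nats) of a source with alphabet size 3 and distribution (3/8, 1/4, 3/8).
0.0164 nats

Redundancy measures how far a source is from maximum entropy:
R = H_max - H(X)

Maximum entropy for 3 symbols: H_max = log_e(3) = 1.0986 nats
Actual entropy: H(X) = 1.0822 nats
Redundancy: R = 1.0986 - 1.0822 = 0.0164 nats

This redundancy represents potential for compression: the source could be compressed by 0.0164 nats per symbol.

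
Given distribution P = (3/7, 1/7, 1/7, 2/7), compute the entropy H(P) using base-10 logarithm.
0.5546 dits

Shannon entropy is H(X) = -Σ p(x) log p(x).

For P = (3/7, 1/7, 1/7, 2/7):
H = -3/7 × log_10(3/7) -1/7 × log_10(1/7) -1/7 × log_10(1/7) -2/7 × log_10(2/7)
H = 0.5546 dits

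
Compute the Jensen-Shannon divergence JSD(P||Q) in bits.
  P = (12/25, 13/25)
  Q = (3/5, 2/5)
0.0105 bits

Jensen-Shannon divergence is:
JSD(P||Q) = 0.5 × D_KL(P||M) + 0.5 × D_KL(Q||M)
where M = 0.5 × (P + Q) is the mixture distribution.

M = 0.5 × (12/25, 13/25) + 0.5 × (3/5, 2/5) = (0.54, 0.46)

D_KL(P||M) = 0.0104 bits
D_KL(Q||M) = 0.0105 bits

JSD(P||Q) = 0.5 × 0.0104 + 0.5 × 0.0105 = 0.0105 bits

Unlike KL divergence, JSD is symmetric and bounded: 0 ≤ JSD ≤ log(2).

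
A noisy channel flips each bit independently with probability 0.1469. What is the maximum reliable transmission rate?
0.3980 bits

For a binary symmetric channel (BSC) with error probability p:
Capacity C = 1 - H(p) bits per symbol

where H(p) = -p log₂(p) - (1-p) log₂(1-p) is the binary entropy function.

H(0.1469) = 0.6020 bits
C = 1 - 0.6020 = 0.3980 bits per symbol

This means we can reliably transmit up to 0.3980 bits of information per channel use.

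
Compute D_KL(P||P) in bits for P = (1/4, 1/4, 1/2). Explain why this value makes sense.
0.0000 bits

KL divergence satisfies the Gibbs inequality: D_KL(P||Q) ≥ 0 for all distributions P, Q.

D_KL(P||Q) = Σ p(x) log(p(x)/q(x))
Each term is p(x) × log_2(p(x)/p(x)) = p(x) × log_2(1) = 0, so the sum is 0.
D_KL(P||Q) = 0.0000 bits

When P = Q, the KL divergence is exactly 0, as there is no 'divergence' between identical distributions.

This non-negativity is a fundamental property: relative entropy cannot be negative because it measures how different Q is from P.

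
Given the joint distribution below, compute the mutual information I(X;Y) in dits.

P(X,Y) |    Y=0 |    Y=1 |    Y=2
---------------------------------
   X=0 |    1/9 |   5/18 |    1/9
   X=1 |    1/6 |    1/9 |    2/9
0.0267 dits

Mutual information: I(X;Y) = H(X) + H(Y) - H(X,Y)

Marginals:
P(X) = (1/2, 1/2), H(X) = 0.3010 dits
P(Y) = (5/18, 7/18, 1/3), H(Y) = 0.4731 dits

Joint entropy: H(X,Y) = 0.7475 dits

I(X;Y) = 0.3010 + 0.4731 - 0.7475 = 0.0267 dits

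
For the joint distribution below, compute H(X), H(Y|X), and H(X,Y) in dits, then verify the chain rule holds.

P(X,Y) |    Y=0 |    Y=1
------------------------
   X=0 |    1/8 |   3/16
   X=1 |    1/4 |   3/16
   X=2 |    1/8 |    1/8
H(X,Y) = 0.7618, H(X) = 0.4654, H(Y|X) = 0.2964 (all in dits)

Chain rule: H(X,Y) = H(X) + H(Y|X)

Left side — joint entropy directly:
H(X,Y) = -Σ p(x,y) log p(x,y) = 0.7618 dits

Right side — compute H(Y|X) from the conditional distributions:
P(X) = (5/16, 7/16, 1/4), so H(X) = 0.4654 dits
H(Y|X) = Σ_x P(X=x) · H(Y|X=x):
  P(Y|X=0) = (2/5, 3/5), H(Y|X=0) = 0.2923, weight P(X=0) = 5/16
  P(Y|X=1) = (4/7, 3/7), H(Y|X=1) = 0.2966, weight P(X=1) = 7/16
  P(Y|X=2) = (1/2, 1/2), H(Y|X=2) = 0.3010, weight P(X=2) = 1/4
H(Y|X) = 0.2964 dits

H(X) + H(Y|X) = 0.4654 + 0.2964 = 0.7618 dits

Both sides equal 0.7618 dits. ✓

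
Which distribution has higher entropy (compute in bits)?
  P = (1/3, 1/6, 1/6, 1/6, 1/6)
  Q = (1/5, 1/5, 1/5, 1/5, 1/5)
Q

Computing entropies in bits:
H(P) = 2.2516
H(Q) = 2.3219

Distribution Q has higher entropy.

Intuition: The distribution closer to uniform (more spread out) has higher entropy.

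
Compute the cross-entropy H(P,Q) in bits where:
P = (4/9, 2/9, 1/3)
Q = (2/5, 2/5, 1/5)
1.6553 bits

Cross-entropy: H(P,Q) = -Σ p(x) log q(x)

Alternatively: H(P,Q) = H(P) + D_KL(P||Q)
H(P) = 1.5305 bits
D_KL(P||Q) = 0.1248 bits

H(P,Q) = 1.5305 + 0.1248 = 1.6553 bits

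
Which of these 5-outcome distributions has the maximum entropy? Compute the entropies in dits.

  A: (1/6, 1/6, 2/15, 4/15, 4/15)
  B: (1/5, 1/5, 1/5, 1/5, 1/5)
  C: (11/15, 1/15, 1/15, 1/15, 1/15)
B

For a discrete distribution over n outcomes, entropy is maximized by the uniform distribution.

Computing entropies:
H(A) = 0.6822 dits
H(B) = 0.6990 dits
H(C) = 0.4124 dits

The uniform distribution (where all probabilities equal 1/5) achieves the maximum entropy of log_10(5) = 0.6990 dits.

Distribution B has the highest entropy.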